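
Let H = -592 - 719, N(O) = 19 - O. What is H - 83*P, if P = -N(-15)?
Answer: 1511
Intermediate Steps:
H = -1311
P = -34 (P = -(19 - 1*(-15)) = -(19 + 15) = -1*34 = -34)
H - 83*P = -1311 - 83*(-34) = -1311 + 2822 = 1511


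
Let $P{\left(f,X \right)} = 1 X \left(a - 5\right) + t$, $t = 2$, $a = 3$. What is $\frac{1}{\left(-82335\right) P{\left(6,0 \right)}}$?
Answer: $- \frac{1}{164670} \approx -6.0728 \cdot 10^{-6}$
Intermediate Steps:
$P{\left(f,X \right)} = 2 - 2 X$ ($P{\left(f,X \right)} = 1 X \left(3 - 5\right) + 2 = 1 X \left(-2\right) + 2 = 1 \left(- 2 X\right) + 2 = - 2 X + 2 = 2 - 2 X$)
$\frac{1}{\left(-82335\right) P{\left(6,0 \right)}} = \frac{1}{\left(-82335\right) \left(2 - 0\right)} = \frac{1}{\left(-82335\right) \left(2 + 0\right)} = \frac{1}{\left(-82335\right) 2} = \frac{1}{-164670} = - \frac{1}{164670}$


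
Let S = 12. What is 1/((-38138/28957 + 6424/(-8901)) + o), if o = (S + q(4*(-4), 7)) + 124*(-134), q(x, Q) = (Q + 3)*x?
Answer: -11206359/187886249498 ≈ -5.9644e-5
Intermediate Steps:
q(x, Q) = x*(3 + Q) (q(x, Q) = (3 + Q)*x = x*(3 + Q))
o = -16764 (o = (12 + (4*(-4))*(3 + 7)) + 124*(-134) = (12 - 16*10) - 16616 = (12 - 160) - 16616 = -148 - 16616 = -16764)
1/((-38138/28957 + 6424/(-8901)) + o) = 1/((-38138/28957 + 6424/(-8901)) - 16764) = 1/((-38138*1/28957 + 6424*(-1/8901)) - 16764) = 1/((-38138/28957 - 6424/8901) - 16764) = 1/(-22847222/11206359 - 16764) = 1/(-187886249498/11206359) = -11206359/187886249498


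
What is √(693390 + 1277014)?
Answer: 2*√492601 ≈ 1403.7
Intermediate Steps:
√(693390 + 1277014) = √1970404 = 2*√492601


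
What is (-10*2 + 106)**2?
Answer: 7396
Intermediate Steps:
(-10*2 + 106)**2 = (-20 + 106)**2 = 86**2 = 7396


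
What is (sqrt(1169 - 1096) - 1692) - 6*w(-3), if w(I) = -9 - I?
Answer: -1656 + sqrt(73) ≈ -1647.5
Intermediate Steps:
(sqrt(1169 - 1096) - 1692) - 6*w(-3) = (sqrt(1169 - 1096) - 1692) - 6*(-9 - 1*(-3)) = (sqrt(73) - 1692) - 6*(-9 + 3) = (-1692 + sqrt(73)) - 6*(-6) = (-1692 + sqrt(73)) + 36 = -1656 + sqrt(73)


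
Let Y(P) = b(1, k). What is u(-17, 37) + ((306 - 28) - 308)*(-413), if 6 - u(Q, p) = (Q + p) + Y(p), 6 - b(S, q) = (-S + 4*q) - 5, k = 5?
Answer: 12384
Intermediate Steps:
b(S, q) = 11 + S - 4*q (b(S, q) = 6 - ((-S + 4*q) - 5) = 6 - (-5 - S + 4*q) = 6 + (5 + S - 4*q) = 11 + S - 4*q)
Y(P) = -8 (Y(P) = 11 + 1 - 4*5 = 11 + 1 - 20 = -8)
u(Q, p) = 14 - Q - p (u(Q, p) = 6 - ((Q + p) - 8) = 6 - (-8 + Q + p) = 6 + (8 - Q - p) = 14 - Q - p)
u(-17, 37) + ((306 - 28) - 308)*(-413) = (14 - 1*(-17) - 1*37) + ((306 - 28) - 308)*(-413) = (14 + 17 - 37) + (278 - 308)*(-413) = -6 - 30*(-413) = -6 + 12390 = 12384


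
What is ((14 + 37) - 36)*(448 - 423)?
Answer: 375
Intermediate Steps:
((14 + 37) - 36)*(448 - 423) = (51 - 36)*25 = 15*25 = 375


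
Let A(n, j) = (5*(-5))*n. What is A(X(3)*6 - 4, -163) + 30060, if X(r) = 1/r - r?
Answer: 30560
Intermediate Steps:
X(r) = 1/r - r
A(n, j) = -25*n
A(X(3)*6 - 4, -163) + 30060 = -25*((1/3 - 1*3)*6 - 4) + 30060 = -25*((⅓ - 3)*6 - 4) + 30060 = -25*(-8/3*6 - 4) + 30060 = -25*(-16 - 4) + 30060 = -25*(-20) + 30060 = 500 + 30060 = 30560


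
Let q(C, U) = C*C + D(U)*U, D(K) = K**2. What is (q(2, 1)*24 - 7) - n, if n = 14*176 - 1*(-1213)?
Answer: -3564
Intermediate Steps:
q(C, U) = C**2 + U**3 (q(C, U) = C*C + U**2*U = C**2 + U**3)
n = 3677 (n = 2464 + 1213 = 3677)
(q(2, 1)*24 - 7) - n = ((2**2 + 1**3)*24 - 7) - 1*3677 = ((4 + 1)*24 - 7) - 3677 = (5*24 - 7) - 3677 = (120 - 7) - 3677 = 113 - 3677 = -3564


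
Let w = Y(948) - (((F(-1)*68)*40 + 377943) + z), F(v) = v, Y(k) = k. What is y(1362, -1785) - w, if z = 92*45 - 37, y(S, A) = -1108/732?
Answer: 69242897/183 ≈ 3.7838e+5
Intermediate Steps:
y(S, A) = -277/183 (y(S, A) = -1108*1/732 = -277/183)
z = 4103 (z = 4140 - 37 = 4103)
w = -378378 (w = 948 - ((-1*68*40 + 377943) + 4103) = 948 - ((-68*40 + 377943) + 4103) = 948 - ((-2720 + 377943) + 4103) = 948 - (375223 + 4103) = 948 - 1*379326 = 948 - 379326 = -378378)
y(1362, -1785) - w = -277/183 - 1*(-378378) = -277/183 + 378378 = 69242897/183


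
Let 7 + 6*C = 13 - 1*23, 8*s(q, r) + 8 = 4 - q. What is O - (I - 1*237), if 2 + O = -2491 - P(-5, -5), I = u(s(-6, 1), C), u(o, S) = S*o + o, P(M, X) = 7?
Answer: -54301/24 ≈ -2262.5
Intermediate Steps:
s(q, r) = -½ - q/8 (s(q, r) = -1 + (4 - q)/8 = -1 + (½ - q/8) = -½ - q/8)
C = -17/6 (C = -7/6 + (13 - 1*23)/6 = -7/6 + (13 - 23)/6 = -7/6 + (⅙)*(-10) = -7/6 - 5/3 = -17/6 ≈ -2.8333)
u(o, S) = o + S*o
I = -11/24 (I = (-½ - ⅛*(-6))*(1 - 17/6) = (-½ + ¾)*(-11/6) = (¼)*(-11/6) = -11/24 ≈ -0.45833)
O = -2500 (O = -2 + (-2491 - 1*7) = -2 + (-2491 - 7) = -2 - 2498 = -2500)
O - (I - 1*237) = -2500 - (-11/24 - 1*237) = -2500 - (-11/24 - 237) = -2500 - 1*(-5699/24) = -2500 + 5699/24 = -54301/24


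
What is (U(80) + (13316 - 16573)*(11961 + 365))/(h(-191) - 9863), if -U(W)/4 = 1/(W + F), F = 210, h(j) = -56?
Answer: 5821138392/1438255 ≈ 4047.4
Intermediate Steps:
U(W) = -4/(210 + W) (U(W) = -4/(W + 210) = -4/(210 + W))
(U(80) + (13316 - 16573)*(11961 + 365))/(h(-191) - 9863) = (-4/(210 + 80) + (13316 - 16573)*(11961 + 365))/(-56 - 9863) = (-4/290 - 3257*12326)/(-9919) = (-4*1/290 - 40145782)*(-1/9919) = (-2/145 - 40145782)*(-1/9919) = -5821138392/145*(-1/9919) = 5821138392/1438255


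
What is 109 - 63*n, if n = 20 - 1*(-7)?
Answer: -1592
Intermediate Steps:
n = 27 (n = 20 + 7 = 27)
109 - 63*n = 109 - 63*27 = 109 - 1701 = -1592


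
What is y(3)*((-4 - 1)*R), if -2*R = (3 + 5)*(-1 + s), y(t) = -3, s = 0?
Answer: 60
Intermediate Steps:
R = 4 (R = -(3 + 5)*(-1 + 0)/2 = -4*(-1) = -½*(-8) = 4)
y(3)*((-4 - 1)*R) = -3*(-4 - 1)*4 = -(-15)*4 = -3*(-20) = 60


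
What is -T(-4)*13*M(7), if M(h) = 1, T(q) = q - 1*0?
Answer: 52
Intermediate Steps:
T(q) = q (T(q) = q + 0 = q)
-T(-4)*13*M(7) = -(-4*13) = -(-52) = -1*(-52) = 52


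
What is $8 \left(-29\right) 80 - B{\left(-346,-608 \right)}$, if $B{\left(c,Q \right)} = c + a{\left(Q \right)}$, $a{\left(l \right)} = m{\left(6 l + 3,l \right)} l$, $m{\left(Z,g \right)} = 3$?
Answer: $-16390$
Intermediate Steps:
$a{\left(l \right)} = 3 l$
$B{\left(c,Q \right)} = c + 3 Q$
$8 \left(-29\right) 80 - B{\left(-346,-608 \right)} = 8 \left(-29\right) 80 - \left(-346 + 3 \left(-608\right)\right) = \left(-232\right) 80 - \left(-346 - 1824\right) = -18560 - -2170 = -18560 + 2170 = -16390$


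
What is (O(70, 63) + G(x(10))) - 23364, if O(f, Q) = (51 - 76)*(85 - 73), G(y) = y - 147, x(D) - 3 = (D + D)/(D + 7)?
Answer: -404716/17 ≈ -23807.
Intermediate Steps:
x(D) = 3 + 2*D/(7 + D) (x(D) = 3 + (D + D)/(D + 7) = 3 + (2*D)/(7 + D) = 3 + 2*D/(7 + D))
G(y) = -147 + y
O(f, Q) = -300 (O(f, Q) = -25*12 = -300)
(O(70, 63) + G(x(10))) - 23364 = (-300 + (-147 + (21 + 5*10)/(7 + 10))) - 23364 = (-300 + (-147 + (21 + 50)/17)) - 23364 = (-300 + (-147 + (1/17)*71)) - 23364 = (-300 + (-147 + 71/17)) - 23364 = (-300 - 2428/17) - 23364 = -7528/17 - 23364 = -404716/17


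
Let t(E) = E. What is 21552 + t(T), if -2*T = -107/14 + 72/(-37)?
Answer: 22332839/1036 ≈ 21557.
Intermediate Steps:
T = 4967/1036 (T = -(-107/14 + 72/(-37))/2 = -(-107*1/14 + 72*(-1/37))/2 = -(-107/14 - 72/37)/2 = -½*(-4967/518) = 4967/1036 ≈ 4.7944)
21552 + t(T) = 21552 + 4967/1036 = 22332839/1036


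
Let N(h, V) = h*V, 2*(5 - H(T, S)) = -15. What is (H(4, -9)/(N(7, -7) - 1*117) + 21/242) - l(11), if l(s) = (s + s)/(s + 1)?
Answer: -219563/120516 ≈ -1.8219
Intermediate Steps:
H(T, S) = 25/2 (H(T, S) = 5 - ½*(-15) = 5 + 15/2 = 25/2)
N(h, V) = V*h
l(s) = 2*s/(1 + s) (l(s) = (2*s)/(1 + s) = 2*s/(1 + s))
(H(4, -9)/(N(7, -7) - 1*117) + 21/242) - l(11) = (25/(2*(-7*7 - 1*117)) + 21/242) - 2*11/(1 + 11) = (25/(2*(-49 - 117)) + 21*(1/242)) - 2*11/12 = ((25/2)/(-166) + 21/242) - 2*11/12 = ((25/2)*(-1/166) + 21/242) - 1*11/6 = (-25/332 + 21/242) - 11/6 = 461/40172 - 11/6 = -219563/120516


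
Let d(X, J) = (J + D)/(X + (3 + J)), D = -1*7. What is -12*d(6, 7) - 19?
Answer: -19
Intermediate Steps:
D = -7
d(X, J) = (-7 + J)/(3 + J + X) (d(X, J) = (J - 7)/(X + (3 + J)) = (-7 + J)/(3 + J + X))
-12*d(6, 7) - 19 = -12*(-7 + 7)/(3 + 7 + 6) - 19 = -12*0/16 - 19 = -3*0/4 - 19 = -12*0 - 19 = 0 - 19 = -19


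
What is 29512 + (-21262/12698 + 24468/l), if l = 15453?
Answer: 965148587051/32703699 ≈ 29512.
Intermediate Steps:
29512 + (-21262/12698 + 24468/l) = 29512 + (-21262/12698 + 24468/15453) = 29512 + (-21262*1/12698 + 24468*(1/15453)) = 29512 + (-10631/6349 + 8156/5151) = 29512 - 2977837/32703699 = 965148587051/32703699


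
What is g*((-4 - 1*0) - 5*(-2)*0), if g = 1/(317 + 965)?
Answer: -2/641 ≈ -0.0031201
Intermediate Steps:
g = 1/1282 ≈ 0.00078003
g*((-4 - 1*0) - 5*(-2)*0) = ((-4 - 1*0) - 5*(-2)*0)/1282 = ((-4 + 0) + 10*0)/1282 = (-4 + 0)/1282 = (1/1282)*(-4) = -2/641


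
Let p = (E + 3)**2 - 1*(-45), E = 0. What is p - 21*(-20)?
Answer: 474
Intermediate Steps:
p = 54 (p = (0 + 3)**2 - 1*(-45) = 3**2 + 45 = 9 + 45 = 54)
p - 21*(-20) = 54 - 21*(-20) = 54 + 420 = 474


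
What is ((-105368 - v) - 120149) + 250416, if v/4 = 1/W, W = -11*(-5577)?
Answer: 1527478949/61347 ≈ 24899.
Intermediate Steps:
W = 61347
v = 4/61347 ≈ 6.5203e-5
((-105368 - v) - 120149) + 250416 = ((-105368 - 1*4/61347) - 120149) + 250416 = ((-105368 - 4/61347) - 120149) + 250416 = (-6464010700/61347 - 120149) + 250416 = -13834791403/61347 + 250416 = 1527478949/61347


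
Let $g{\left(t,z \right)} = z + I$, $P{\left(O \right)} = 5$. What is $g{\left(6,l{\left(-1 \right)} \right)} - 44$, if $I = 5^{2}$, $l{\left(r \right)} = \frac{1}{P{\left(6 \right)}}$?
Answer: $- \frac{94}{5} \approx -18.8$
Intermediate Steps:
$l{\left(r \right)} = \frac{1}{5}$
$I = 25$
$g{\left(t,z \right)} = 25 + z$ ($g{\left(t,z \right)} = z + 25 = 25 + z$)
$g{\left(6,l{\left(-1 \right)} \right)} - 44 = \left(25 + \frac{1}{5}\right) - 44 = \frac{126}{5} - 44 = - \frac{94}{5}$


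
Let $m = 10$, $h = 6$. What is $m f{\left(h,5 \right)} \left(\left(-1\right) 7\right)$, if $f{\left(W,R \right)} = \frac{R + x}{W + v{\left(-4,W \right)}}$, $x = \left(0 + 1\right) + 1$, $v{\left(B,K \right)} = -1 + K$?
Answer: $- \frac{490}{11} \approx -44.545$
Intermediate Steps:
$x = 2$ ($x = 1 + 1 = 2$)
$f{\left(W,R \right)} = \frac{2 + R}{-1 + 2 W}$ ($f{\left(W,R \right)} = \frac{R + 2}{W + \left(-1 + W\right)} = \frac{2 + R}{-1 + 2 W}$)
$m f{\left(h,5 \right)} \left(\left(-1\right) 7\right) = 10 \frac{2 + 5}{-1 + 2 \cdot 6} \left(\left(-1\right) 7\right) = 10 \frac{1}{-1 + 12} \cdot 7 \left(-7\right) = 10 \cdot \frac{1}{11} \cdot 7 \left(-7\right) = 10 \cdot \frac{7}{11} \left(-7\right) = \frac{70}{11} \left(-7\right) = - \frac{490}{11}$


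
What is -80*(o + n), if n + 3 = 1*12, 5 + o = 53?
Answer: -4560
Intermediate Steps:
o = 48 (o = -5 + 53 = 48)
n = 9 (n = -3 + 1*12 = -3 + 12 = 9)
-80*(o + n) = -80*(48 + 9) = -80*57 = -4560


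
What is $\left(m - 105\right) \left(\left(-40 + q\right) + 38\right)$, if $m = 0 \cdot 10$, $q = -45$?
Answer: $4935$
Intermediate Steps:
$m = 0$
$\left(m - 105\right) \left(\left(-40 + q\right) + 38\right) = \left(0 - 105\right) \left(\left(-40 - 45\right) + 38\right) = - 105 \left(-85 + 38\right) = \left(-105\right) \left(-47\right) = 4935$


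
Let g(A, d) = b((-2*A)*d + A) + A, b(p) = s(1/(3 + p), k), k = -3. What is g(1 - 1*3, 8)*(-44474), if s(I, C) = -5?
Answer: 311318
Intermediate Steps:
b(p) = -5
g(A, d) = -5 + A
g(1 - 1*3, 8)*(-44474) = (-5 + (1 - 1*3))*(-44474) = (-5 + (1 - 3))*(-44474) = (-5 - 2)*(-44474) = -7*(-44474) = 311318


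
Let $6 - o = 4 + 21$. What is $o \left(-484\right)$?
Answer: $9196$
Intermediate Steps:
$o = -19$ ($o = 6 - \left(4 + 21\right) = 6 - 25 = -19$)
$o \left(-484\right) = \left(-19\right) \left(-484\right) = 9196$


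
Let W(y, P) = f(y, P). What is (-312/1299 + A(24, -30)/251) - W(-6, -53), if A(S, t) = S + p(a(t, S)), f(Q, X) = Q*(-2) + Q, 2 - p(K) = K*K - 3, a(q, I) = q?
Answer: -1055345/108683 ≈ -9.7103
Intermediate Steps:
p(K) = 5 - K² (p(K) = 2 - (K*K - 3) = 2 - (K² - 3) = 2 - (-3 + K²) = 2 + (3 - K²) = 5 - K²)
f(Q, X) = -Q (f(Q, X) = -2*Q + Q = -Q)
A(S, t) = 5 + S - t² (A(S, t) = S + (5 - t²) = 5 + S - t²)
W(y, P) = -y
(-312/1299 + A(24, -30)/251) - W(-6, -53) = (-312/1299 + (5 + 24 - 1*(-30)²)/251) - (-1)*(-6) = (-312*1/1299 + (5 + 24 - 1*900)*(1/251)) - 1*6 = (-104/433 + (5 + 24 - 900)*(1/251)) - 6 = (-104/433 - 871*1/251) - 6 = (-104/433 - 871/251) - 6 = -403247/108683 - 6 = -1055345/108683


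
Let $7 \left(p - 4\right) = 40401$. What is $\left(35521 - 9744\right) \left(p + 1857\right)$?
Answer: $\frac{1377213556}{7} \approx 1.9674 \cdot 10^{8}$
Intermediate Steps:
$p = \frac{40429}{7}$ ($p = 4 + \frac{1}{7} \cdot 40401 = 4 + \frac{40401}{7} = \frac{40429}{7} \approx 5775.6$)
$\left(35521 - 9744\right) \left(p + 1857\right) = \left(35521 - 9744\right) \left(\frac{40429}{7} + 1857\right) = 25777 \cdot \frac{53428}{7} = \frac{1377213556}{7}$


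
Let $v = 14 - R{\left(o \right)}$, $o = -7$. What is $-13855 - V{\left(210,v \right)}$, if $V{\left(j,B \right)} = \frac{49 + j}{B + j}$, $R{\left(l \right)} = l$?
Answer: $- \frac{457252}{33} \approx -13856.0$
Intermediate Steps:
$v = 21$ ($v = 14 - -7 = 14 + 7 = 21$)
$V{\left(j,B \right)} = \frac{49 + j}{B + j}$
$-13855 - V{\left(210,v \right)} = -13855 - \frac{49 + 210}{21 + 210} = -13855 - \frac{1}{231} \cdot 259 = -13855 - \frac{37}{33} = - \frac{457252}{33}$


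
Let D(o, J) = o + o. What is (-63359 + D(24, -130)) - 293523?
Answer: -356834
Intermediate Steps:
D(o, J) = 2*o
(-63359 + D(24, -130)) - 293523 = (-63359 + 2*24) - 293523 = (-63359 + 48) - 293523 = -63311 - 293523 = -356834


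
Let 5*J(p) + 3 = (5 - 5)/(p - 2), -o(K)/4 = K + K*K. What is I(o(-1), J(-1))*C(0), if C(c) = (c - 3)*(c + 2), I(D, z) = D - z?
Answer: -18/5 ≈ -3.6000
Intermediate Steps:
o(K) = -4*K - 4*K**2 (o(K) = -4*(K + K*K) = -4*(K + K**2) = -4*K - 4*K**2)
J(p) = -3/5 (J(p) = -3/5 + ((5 - 5)/(p - 2))/5 = -3/5 + (0/(-2 + p))/5 = -3/5 + (1/5)*0 = -3/5 + 0 = -3/5)
C(c) = (-3 + c)*(2 + c)
I(o(-1), J(-1))*C(0) = (-4*(-1)*(1 - 1) - 1*(-3/5))*(-6 + 0**2 - 1*0) = (-4*(-1)*0 + 3/5)*(-6 + 0 + 0) = (0 + 3/5)*(-6) = (3/5)*(-6) = -18/5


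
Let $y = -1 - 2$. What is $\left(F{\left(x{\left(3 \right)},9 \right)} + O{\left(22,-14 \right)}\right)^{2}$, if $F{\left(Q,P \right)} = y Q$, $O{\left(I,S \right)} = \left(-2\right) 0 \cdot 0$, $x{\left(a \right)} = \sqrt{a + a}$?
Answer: $54$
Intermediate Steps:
$x{\left(a \right)} = \sqrt{2} \sqrt{a}$ ($x{\left(a \right)} = \sqrt{2 a} = \sqrt{2} \sqrt{a}$)
$y = -3$
$O{\left(I,S \right)} = 0$ ($O{\left(I,S \right)} = 0 \cdot 0 = 0$)
$F{\left(Q,P \right)} = - 3 Q$
$\left(F{\left(x{\left(3 \right)},9 \right)} + O{\left(22,-14 \right)}\right)^{2} = \left(- 3 \sqrt{2} \sqrt{3} + 0\right)^{2} = \left(- 3 \sqrt{6} + 0\right)^{2} = \left(- 3 \sqrt{6}\right)^{2} = 54$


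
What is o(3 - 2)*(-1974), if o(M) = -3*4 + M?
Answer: 21714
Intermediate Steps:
o(M) = -12 + M
o(3 - 2)*(-1974) = (-12 + (3 - 2))*(-1974) = (-12 + 1)*(-1974) = -11*(-1974) = 21714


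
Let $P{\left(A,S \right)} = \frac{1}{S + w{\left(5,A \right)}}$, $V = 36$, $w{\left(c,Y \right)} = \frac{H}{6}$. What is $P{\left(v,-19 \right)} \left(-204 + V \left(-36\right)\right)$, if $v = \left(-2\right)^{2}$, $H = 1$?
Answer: $\frac{9000}{113} \approx 79.646$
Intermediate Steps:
$w{\left(c,Y \right)} = \frac{1}{6}$ ($w{\left(c,Y \right)} = 1 \cdot \frac{1}{6} = \frac{1}{6}$)
$v = 4$
$P{\left(A,S \right)} = \frac{1}{\frac{1}{6} + S}$ ($P{\left(A,S \right)} = \frac{1}{S + \frac{1}{6}} = \frac{1}{\frac{1}{6} + S}$)
$P{\left(v,-19 \right)} \left(-204 + V \left(-36\right)\right) = \frac{6}{1 + 6 \left(-19\right)} \left(-204 + 36 \left(-36\right)\right) = \frac{6}{1 - 114} \left(-204 - 1296\right) = \frac{6}{-113} \left(-1500\right) = 6 \left(- \frac{1}{113}\right) \left(-1500\right) = \left(- \frac{6}{113}\right) \left(-1500\right) = \frac{9000}{113}$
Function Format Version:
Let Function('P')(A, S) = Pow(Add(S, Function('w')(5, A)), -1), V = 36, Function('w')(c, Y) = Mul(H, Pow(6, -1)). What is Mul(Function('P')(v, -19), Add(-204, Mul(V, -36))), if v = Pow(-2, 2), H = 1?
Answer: Rational(9000, 113) ≈ 79.646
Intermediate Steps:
Function('w')(c, Y) = Rational(1, 6) (Function('w')(c, Y) = Mul(1, Pow(6, -1)) = Mul(1, Rational(1, 6)) = Rational(1, 6))
v = 4
Function('P')(A, S) = Pow(Add(Rational(1, 6), S), -1) (Function('P')(A, S) = Pow(Add(S, Rational(1, 6)), -1) = Pow(Add(Rational(1, 6), S), -1))
Mul(Function('P')(v, -19), Add(-204, Mul(V, -36))) = Mul(Mul(6, Pow(Add(1, Mul(6, -19)), -1)), Add(-204, Mul(36, -36))) = Mul(Mul(6, Pow(Add(1, -114), -1)), Add(-204, -1296)) = Mul(Mul(6, Pow(-113, -1)), -1500) = Mul(Mul(6, Rational(-1, 113)), -1500) = Mul(Rational(-6, 113), -1500) = Rational(9000, 113)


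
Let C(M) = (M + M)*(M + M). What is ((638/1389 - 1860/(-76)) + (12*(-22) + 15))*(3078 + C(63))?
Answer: -37360557936/8797 ≈ -4.2470e+6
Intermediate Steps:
C(M) = 4*M**2 (C(M) = (2*M)*(2*M) = 4*M**2)
((638/1389 - 1860/(-76)) + (12*(-22) + 15))*(3078 + C(63)) = ((638/1389 - 1860/(-76)) + (12*(-22) + 15))*(3078 + 4*63**2) = ((638*(1/1389) - 1860*(-1/76)) + (-264 + 15))*(3078 + 4*3969) = ((638/1389 + 465/19) - 249)*(3078 + 15876) = (658007/26391 - 249)*18954 = -5913352/26391*18954 = -37360557936/8797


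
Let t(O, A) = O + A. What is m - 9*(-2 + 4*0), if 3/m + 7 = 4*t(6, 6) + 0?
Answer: 741/41 ≈ 18.073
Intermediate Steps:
t(O, A) = A + O
m = 3/41 (m = 3/(-7 + (4*(6 + 6) + 0)) = 3/(-7 + (4*12 + 0)) = 3/(-7 + (48 + 0)) = 3/(-7 + 48) = 3/41 ≈ 0.073171)
m - 9*(-2 + 4*0) = 3/41 - 9*(-2 + 4*0) = 3/41 - 9*(-2 + 0) = 3/41 - 9*(-2) = 3/41 + 18 = 741/41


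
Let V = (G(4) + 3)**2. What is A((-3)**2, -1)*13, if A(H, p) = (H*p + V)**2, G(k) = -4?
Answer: 832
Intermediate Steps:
V = 1 (V = (-4 + 3)**2 = (-1)**2 = 1)
A(H, p) = (1 + H*p)**2 (A(H, p) = (H*p + 1)**2 = (1 + H*p)**2)
A((-3)**2, -1)*13 = (1 + (-3)**2*(-1))**2*13 = (1 + 9*(-1))**2*13 = (1 - 9)**2*13 = (-8)**2*13 = 64*13 = 832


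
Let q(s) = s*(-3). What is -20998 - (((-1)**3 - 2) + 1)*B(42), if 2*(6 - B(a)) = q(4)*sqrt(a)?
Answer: -20986 + 12*sqrt(42) ≈ -20908.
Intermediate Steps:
q(s) = -3*s
B(a) = 6 + 6*sqrt(a) (B(a) = 6 - (-3*4)*sqrt(a)/2 = 6 - (-6)*sqrt(a) = 6 + 6*sqrt(a))
-20998 - (((-1)**3 - 2) + 1)*B(42) = -20998 - (((-1)**3 - 2) + 1)*(6 + 6*sqrt(42)) = -20998 - ((-1 - 2) + 1)*(6 + 6*sqrt(42)) = -20998 - (-3 + 1)*(6 + 6*sqrt(42)) = -20998 - (-2)*(6 + 6*sqrt(42)) = -20998 - (-12 - 12*sqrt(42)) = -20998 + (12 + 12*sqrt(42)) = -20986 + 12*sqrt(42)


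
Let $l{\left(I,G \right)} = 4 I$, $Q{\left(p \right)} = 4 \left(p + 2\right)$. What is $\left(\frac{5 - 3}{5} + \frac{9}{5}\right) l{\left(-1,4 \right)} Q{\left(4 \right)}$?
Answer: $- \frac{1056}{5} \approx -211.2$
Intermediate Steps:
$Q{\left(p \right)} = 8 + 4 p$ ($Q{\left(p \right)} = 4 \left(2 + p\right) = 8 + 4 p$)
$\left(\frac{5 - 3}{5} + \frac{9}{5}\right) l{\left(-1,4 \right)} Q{\left(4 \right)} = \left(\frac{5 - 3}{5} + \frac{9}{5}\right) 4 \left(-1\right) \left(8 + 4 \cdot 4\right) = \left(\left(5 - 3\right) \frac{1}{5} + 9 \cdot \frac{1}{5}\right) \left(-4\right) \left(8 + 16\right) = \left(2 \cdot \frac{1}{5} + \frac{9}{5}\right) \left(-4\right) 24 = \left(\frac{2}{5} + \frac{9}{5}\right) \left(-4\right) 24 = \frac{11}{5} \left(-4\right) 24 = \left(- \frac{44}{5}\right) 24 = - \frac{1056}{5}$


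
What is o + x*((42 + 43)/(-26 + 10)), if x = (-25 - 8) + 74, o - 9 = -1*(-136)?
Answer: -1165/16 ≈ -72.813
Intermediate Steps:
o = 145 (o = 9 - 1*(-136) = 9 + 136 = 145)
x = 41 (x = -33 + 74 = 41)
o + x*((42 + 43)/(-26 + 10)) = 145 + 41*((42 + 43)/(-26 + 10)) = 145 + 41*(85/(-16)) = 145 + 41*(85*(-1/16)) = 145 + 41*(-85/16) = 145 - 3485/16 = -1165/16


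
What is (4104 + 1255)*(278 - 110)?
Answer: 900312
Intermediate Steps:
(4104 + 1255)*(278 - 110) = 5359*168 = 900312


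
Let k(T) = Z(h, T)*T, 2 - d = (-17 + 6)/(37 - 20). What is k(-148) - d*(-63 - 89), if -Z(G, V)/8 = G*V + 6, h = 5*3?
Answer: -44556552/17 ≈ -2.6210e+6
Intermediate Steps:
h = 15
d = 45/17 (d = 2 - (-17 + 6)/(37 - 20) = 2 - (-11)/17 = 2 - 1*(-11/17) = 2 + 11/17 = 45/17 ≈ 2.6471)
Z(G, V) = -48 - 8*G*V (Z(G, V) = -8*(G*V + 6) = -8*(6 + G*V) = -48 - 8*G*V)
k(T) = T*(-48 - 120*T) (k(T) = (-48 - 8*15*T)*T = (-48 - 120*T)*T = T*(-48 - 120*T))
k(-148) - d*(-63 - 89) = -24*(-148)*(2 + 5*(-148)) - 45*(-63 - 89)/17 = -24*(-148)*(2 - 740) - 45*(-152)/17 = -24*(-148)*(-738) - 1*(-6840/17) = -2621376 + 6840/17 = -44556552/17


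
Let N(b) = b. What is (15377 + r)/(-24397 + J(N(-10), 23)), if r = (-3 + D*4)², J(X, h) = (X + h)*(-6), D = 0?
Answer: -15386/24475 ≈ -0.62864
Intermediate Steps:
J(X, h) = -6*X - 6*h
r = 9 (r = (-3 + 0*4)² = (-3 + 0)² = (-3)² = 9)
(15377 + r)/(-24397 + J(N(-10), 23)) = (15377 + 9)/(-24397 + (-6*(-10) - 6*23)) = 15386/(-24397 + (60 - 138)) = 15386/(-24397 - 78) = 15386/(-24475) = 15386*(-1/24475) = -15386/24475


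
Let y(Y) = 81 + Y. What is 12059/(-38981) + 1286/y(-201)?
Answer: -25788323/2338860 ≈ -11.026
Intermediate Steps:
12059/(-38981) + 1286/y(-201) = 12059/(-38981) + 1286/(81 - 201) = 12059*(-1/38981) + 1286/(-120) = -12059/38981 + 1286*(-1/120) = -12059/38981 - 643/60 = -25788323/2338860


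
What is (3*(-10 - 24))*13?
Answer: -1326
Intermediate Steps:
(3*(-10 - 24))*13 = (3*(-34))*13 = -102*13 = -1326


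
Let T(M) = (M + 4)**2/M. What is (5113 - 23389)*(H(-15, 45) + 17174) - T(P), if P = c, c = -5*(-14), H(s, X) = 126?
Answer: -11066120738/35 ≈ -3.1617e+8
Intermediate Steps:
c = 70
P = 70
T(M) = (4 + M)**2/M
(5113 - 23389)*(H(-15, 45) + 17174) - T(P) = (5113 - 23389)*(126 + 17174) - (4 + 70)**2/70 = -18276*17300 - 74**2/70 = -316174800 - 5476/70 = -316174800 - 1*2738/35 = -316174800 - 2738/35 = -11066120738/35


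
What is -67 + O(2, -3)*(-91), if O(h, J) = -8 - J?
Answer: 388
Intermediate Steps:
-67 + O(2, -3)*(-91) = -67 + (-8 - 1*(-3))*(-91) = -67 + (-8 + 3)*(-91) = -67 - 5*(-91) = -67 + 455 = 388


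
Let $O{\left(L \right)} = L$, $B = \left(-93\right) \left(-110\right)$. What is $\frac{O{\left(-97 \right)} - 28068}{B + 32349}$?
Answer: $- \frac{28165}{42579} \approx -0.66148$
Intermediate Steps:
$B = 10230$
$\frac{O{\left(-97 \right)} - 28068}{B + 32349} = \frac{-97 - 28068}{10230 + 32349} = - \frac{28165}{42579}$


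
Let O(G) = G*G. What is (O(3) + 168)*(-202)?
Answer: -35754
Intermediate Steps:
O(G) = G²
(O(3) + 168)*(-202) = (3² + 168)*(-202) = (9 + 168)*(-202) = 177*(-202) = -35754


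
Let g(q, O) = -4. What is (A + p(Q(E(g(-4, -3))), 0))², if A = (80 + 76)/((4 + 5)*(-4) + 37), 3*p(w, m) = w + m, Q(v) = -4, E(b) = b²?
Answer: 215296/9 ≈ 23922.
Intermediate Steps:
p(w, m) = m/3 + w/3 (p(w, m) = (w + m)/3 = (m + w)/3 = m/3 + w/3)
A = 156 (A = 156/(9*(-4) + 37) = 156/(-36 + 37) = 156/1 = 156*1 = 156)
(A + p(Q(E(g(-4, -3))), 0))² = (156 + ((⅓)*0 + (⅓)*(-4)))² = (156 + (0 - 4/3))² = (156 - 4/3)² = (464/3)² = 215296/9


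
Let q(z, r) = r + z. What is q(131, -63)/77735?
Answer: 68/77735 ≈ 0.00087477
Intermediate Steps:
q(131, -63)/77735 = (-63 + 131)/77735 = 68*(1/77735) = 68/77735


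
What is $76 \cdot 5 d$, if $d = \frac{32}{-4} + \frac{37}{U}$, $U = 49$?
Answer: $- \frac{134900}{49} \approx -2753.1$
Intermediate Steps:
$d = - \frac{355}{49}$ ($d = \frac{32}{-4} + \frac{37}{49} = 32 \left(- \frac{1}{4}\right) + 37 \cdot \frac{1}{49} = -8 + \frac{37}{49} = - \frac{355}{49} \approx -7.2449$)
$76 \cdot 5 d = 76 \cdot 5 \left(- \frac{355}{49}\right) = 380 \left(- \frac{355}{49}\right) = - \frac{134900}{49}$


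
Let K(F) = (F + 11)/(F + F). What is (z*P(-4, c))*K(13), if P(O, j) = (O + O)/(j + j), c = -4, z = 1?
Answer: 12/13 ≈ 0.92308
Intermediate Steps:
K(F) = (11 + F)/(2*F) (K(F) = (11 + F)/((2*F)) = (11 + F)*(1/(2*F)) = (11 + F)/(2*F))
P(O, j) = O/j (P(O, j) = (2*O)/((2*j)) = (2*O)*(1/(2*j)) = O/j)
(z*P(-4, c))*K(13) = (1*(-4/(-4)))*((½)*(11 + 13)/13) = (1*(-4*(-¼)))*((½)*(1/13)*24) = (1*1)*(12/13) = 1*(12/13) = 12/13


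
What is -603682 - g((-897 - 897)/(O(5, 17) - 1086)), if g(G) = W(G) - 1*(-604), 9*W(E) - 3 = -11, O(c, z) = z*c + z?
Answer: -5438566/9 ≈ -6.0429e+5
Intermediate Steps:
O(c, z) = z + c*z (O(c, z) = c*z + z = z + c*z)
W(E) = -8/9 (W(E) = ⅓ + (⅑)*(-11) = ⅓ - 11/9 = -8/9)
g(G) = 5428/9 (g(G) = -8/9 - 1*(-604) = -8/9 + 604 = 5428/9)
-603682 - g((-897 - 897)/(O(5, 17) - 1086)) = -603682 - 1*5428/9 = -603682 - 5428/9 = -5438566/9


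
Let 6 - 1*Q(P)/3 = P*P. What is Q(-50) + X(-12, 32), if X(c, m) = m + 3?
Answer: -7447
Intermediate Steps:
X(c, m) = 3 + m
Q(P) = 18 - 3*P² (Q(P) = 18 - 3*P*P = 18 - 3*P²)
Q(-50) + X(-12, 32) = (18 - 3*(-50)²) + (3 + 32) = (18 - 3*2500) + 35 = (18 - 7500) + 35 = -7482 + 35 = -7447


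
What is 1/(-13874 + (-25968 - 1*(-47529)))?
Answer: 1/7687 ≈ 0.00013009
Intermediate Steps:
1/(-13874 + (-25968 - 1*(-47529))) = 1/(-13874 + (-25968 + 47529)) = 1/(-13874 + 21561) = 1/7687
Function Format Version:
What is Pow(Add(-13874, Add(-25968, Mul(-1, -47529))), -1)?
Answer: Rational(1, 7687) ≈ 0.00013009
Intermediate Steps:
Pow(Add(-13874, Add(-25968, Mul(-1, -47529))), -1) = Pow(Add(-13874, Add(-25968, 47529)), -1) = Pow(Add(-13874, 21561), -1) = Pow(7687, -1) = Rational(1, 7687)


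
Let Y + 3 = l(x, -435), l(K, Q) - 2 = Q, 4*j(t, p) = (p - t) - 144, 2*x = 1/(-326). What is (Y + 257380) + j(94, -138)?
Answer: 256850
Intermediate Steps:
x = -1/652 (x = (½)/(-326) = (½)*(-1/326) = -1/652 ≈ -0.0015337)
j(t, p) = -36 - t/4 + p/4 (j(t, p) = ((p - t) - 144)/4 = (-144 + p - t)/4 = -36 - t/4 + p/4)
l(K, Q) = 2 + Q
Y = -436 (Y = -3 + (2 - 435) = -3 - 433 = -436)
(Y + 257380) + j(94, -138) = (-436 + 257380) + (-36 - ¼*94 + (¼)*(-138)) = 256944 + (-36 - 47/2 - 69/2) = 256944 - 94 = 256850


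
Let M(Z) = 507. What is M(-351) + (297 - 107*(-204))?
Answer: 22632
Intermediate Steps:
M(-351) + (297 - 107*(-204)) = 507 + (297 - 107*(-204)) = 507 + (297 + 21828) = 507 + 22125 = 22632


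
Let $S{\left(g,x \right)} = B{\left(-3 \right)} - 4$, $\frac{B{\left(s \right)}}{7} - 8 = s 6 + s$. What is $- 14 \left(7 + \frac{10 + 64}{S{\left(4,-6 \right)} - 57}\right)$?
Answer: $- \frac{3465}{38} \approx -91.184$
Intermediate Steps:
$B{\left(s \right)} = 56 + 49 s$ ($B{\left(s \right)} = 56 + 7 \left(s 6 + s\right) = 56 + 7 \left(6 s + s\right) = 56 + 7 \cdot 7 s = 56 + 49 s$)
$S{\left(g,x \right)} = -95$ ($S{\left(g,x \right)} = \left(56 + 49 \left(-3\right)\right) - 4 = \left(56 - 147\right) - 4 = -91 - 4 = -95$)
$- 14 \left(7 + \frac{10 + 64}{S{\left(4,-6 \right)} - 57}\right) = - 14 \left(7 + \frac{10 + 64}{-95 - 57}\right) = - 14 \left(7 + \frac{74}{-152}\right) = - 14 \left(7 + 74 \left(- \frac{1}{152}\right)\right) = - 14 \left(7 - \frac{37}{76}\right) = \left(-14\right) \frac{495}{76} = - \frac{3465}{38}$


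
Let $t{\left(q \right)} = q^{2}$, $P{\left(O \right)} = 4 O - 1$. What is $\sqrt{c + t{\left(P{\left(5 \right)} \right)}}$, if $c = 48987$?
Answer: $26 \sqrt{73} \approx 222.14$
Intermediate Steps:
$P{\left(O \right)} = -1 + 4 O$
$\sqrt{c + t{\left(P{\left(5 \right)} \right)}} = \sqrt{48987 + \left(-1 + 4 \cdot 5\right)^{2}} = \sqrt{48987 + \left(-1 + 20\right)^{2}} = \sqrt{48987 + 19^{2}} = \sqrt{48987 + 361} = \sqrt{49348} = 26 \sqrt{73}$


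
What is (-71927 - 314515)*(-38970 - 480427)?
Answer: 200716815474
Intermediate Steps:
(-71927 - 314515)*(-38970 - 480427) = -386442*(-519397) = 200716815474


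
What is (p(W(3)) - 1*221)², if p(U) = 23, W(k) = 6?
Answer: 39204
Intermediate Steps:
(p(W(3)) - 1*221)² = (23 - 1*221)² = (23 - 221)² = (-198)² = 39204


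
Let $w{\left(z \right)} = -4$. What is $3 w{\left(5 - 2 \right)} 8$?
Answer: $-96$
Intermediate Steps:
$3 w{\left(5 - 2 \right)} 8 = 3 \left(-4\right) 8 = \left(-12\right) 8 = -96$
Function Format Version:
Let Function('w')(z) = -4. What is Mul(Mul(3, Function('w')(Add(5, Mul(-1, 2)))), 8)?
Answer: -96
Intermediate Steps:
Mul(Mul(3, Function('w')(Add(5, Mul(-1, 2)))), 8) = Mul(Mul(3, -4), 8) = Mul(-12, 8) = -96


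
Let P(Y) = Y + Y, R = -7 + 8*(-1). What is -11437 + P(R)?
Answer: -11467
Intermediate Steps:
R = -15 (R = -7 - 8 = -15)
P(Y) = 2*Y
-11437 + P(R) = -11437 + 2*(-15) = -11437 - 30 = -11467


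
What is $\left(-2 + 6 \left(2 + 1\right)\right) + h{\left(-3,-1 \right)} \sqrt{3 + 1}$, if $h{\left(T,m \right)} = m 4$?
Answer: $8$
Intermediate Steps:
$h{\left(T,m \right)} = 4 m$
$\left(-2 + 6 \left(2 + 1\right)\right) + h{\left(-3,-1 \right)} \sqrt{3 + 1} = \left(-2 + 6 \left(2 + 1\right)\right) + 4 \left(-1\right) \sqrt{3 + 1} = \left(-2 + 6 \cdot 3\right) - 4 \sqrt{4} = \left(-2 + 18\right) - 8 = 16 - 8 = 8$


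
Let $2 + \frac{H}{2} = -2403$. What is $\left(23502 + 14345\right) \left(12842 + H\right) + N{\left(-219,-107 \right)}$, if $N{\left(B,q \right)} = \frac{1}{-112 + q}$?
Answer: $\frac{66573175775}{219} \approx 3.0399 \cdot 10^{8}$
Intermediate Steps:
$H = -4810$ ($H = -4 + 2 \left(-2403\right) = -4 - 4806 = -4810$)
$\left(23502 + 14345\right) \left(12842 + H\right) + N{\left(-219,-107 \right)} = \left(23502 + 14345\right) \left(12842 - 4810\right) + \frac{1}{-112 - 107} = 37847 \cdot 8032 + \frac{1}{-219} = 303987104 - \frac{1}{219} = \frac{66573175775}{219}$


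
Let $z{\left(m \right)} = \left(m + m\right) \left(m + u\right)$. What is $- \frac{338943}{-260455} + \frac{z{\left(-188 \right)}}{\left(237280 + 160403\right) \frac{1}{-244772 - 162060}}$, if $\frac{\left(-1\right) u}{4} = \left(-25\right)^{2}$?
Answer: $- \frac{2745995115809749}{2655859635} \approx -1.0339 \cdot 10^{6}$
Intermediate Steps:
$u = -2500$ ($u = - 4 \left(-25\right)^{2} = \left(-4\right) 625 = -2500$)
$z{\left(m \right)} = 2 m \left(-2500 + m\right)$ ($z{\left(m \right)} = \left(m + m\right) \left(m - 2500\right) = 2 m \left(-2500 + m\right)$)
$- \frac{338943}{-260455} + \frac{z{\left(-188 \right)}}{\left(237280 + 160403\right) \frac{1}{-244772 - 162060}} = - \frac{338943}{-260455} + \frac{2 \left(-188\right) \left(-2500 - 188\right)}{\left(237280 + 160403\right) \frac{1}{-244772 - 162060}} = \left(-338943\right) \left(- \frac{1}{260455}\right) + \frac{2 \left(-188\right) \left(-2688\right)}{397683 \frac{1}{-406832}} = \frac{338943}{260455} + \frac{1010688}{397683 \left(- \frac{1}{406832}\right)} = \frac{338943}{260455} + \frac{1010688}{- \frac{397683}{406832}} = \frac{338943}{260455} + 1010688 \left(- \frac{406832}{397683}\right) = \frac{338943}{260455} - \frac{137060073472}{132561} = - \frac{2745995115809749}{2655859635}$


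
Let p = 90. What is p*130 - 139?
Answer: 11561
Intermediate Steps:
p*130 - 139 = 90*130 - 139 = 11700 - 139 = 11561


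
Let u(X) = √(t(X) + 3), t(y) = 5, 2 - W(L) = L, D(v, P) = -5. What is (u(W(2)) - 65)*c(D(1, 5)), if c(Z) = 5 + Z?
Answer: 0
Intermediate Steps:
W(L) = 2 - L
u(X) = 2*√2 (u(X) = √(5 + 3) = √8 = 2*√2)
(u(W(2)) - 65)*c(D(1, 5)) = (2*√2 - 65)*(5 - 5) = (-65 + 2*√2)*0 = 0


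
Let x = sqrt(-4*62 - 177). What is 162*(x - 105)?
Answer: -17010 + 810*I*sqrt(17) ≈ -17010.0 + 3339.7*I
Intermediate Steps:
x = 5*I*sqrt(17) (x = sqrt(-248 - 177) = sqrt(-425) = 5*I*sqrt(17) ≈ 20.616*I)
162*(x - 105) = 162*(5*I*sqrt(17) - 105) = 162*(-105 + 5*I*sqrt(17)) = -17010 + 810*I*sqrt(17)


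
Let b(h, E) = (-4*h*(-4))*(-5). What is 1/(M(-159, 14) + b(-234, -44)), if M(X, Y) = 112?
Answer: 1/18832 ≈ 5.3101e-5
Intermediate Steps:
b(h, E) = -80*h (b(h, E) = (16*h)*(-5) = -80*h)
1/(M(-159, 14) + b(-234, -44)) = 1/(112 - 80*(-234)) = 1/(112 + 18720) = 1/18832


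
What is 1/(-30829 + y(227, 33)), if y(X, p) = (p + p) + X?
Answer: -1/30536 ≈ -3.2748e-5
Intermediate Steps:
y(X, p) = X + 2*p (y(X, p) = 2*p + X = X + 2*p)
1/(-30829 + y(227, 33)) = 1/(-30829 + (227 + 2*33)) = 1/(-30829 + (227 + 66)) = 1/(-30829 + 293) = 1/(-30536) = -1/30536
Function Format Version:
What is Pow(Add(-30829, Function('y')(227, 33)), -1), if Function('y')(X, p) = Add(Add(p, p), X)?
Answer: Rational(-1, 30536) ≈ -3.2748e-5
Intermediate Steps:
Function('y')(X, p) = Add(X, Mul(2, p)) (Function('y')(X, p) = Add(Mul(2, p), X) = Add(X, Mul(2, p)))
Pow(Add(-30829, Function('y')(227, 33)), -1) = Pow(Add(-30829, Add(227, Mul(2, 33))), -1) = Pow(Add(-30829, Add(227, 66)), -1) = Pow(Add(-30829, 293), -1) = Pow(-30536, -1) = Rational(-1, 30536)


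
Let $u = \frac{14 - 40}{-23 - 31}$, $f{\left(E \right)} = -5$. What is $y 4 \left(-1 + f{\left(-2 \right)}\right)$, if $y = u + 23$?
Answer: $- \frac{5072}{9} \approx -563.56$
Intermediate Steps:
$u = \frac{13}{27}$ ($u = - \frac{26}{-54} = \left(-26\right) \left(- \frac{1}{54}\right) = \frac{13}{27} \approx 0.48148$)
$y = \frac{634}{27}$ ($y = \frac{13}{27} + 23 = \frac{634}{27} \approx 23.481$)
$y 4 \left(-1 + f{\left(-2 \right)}\right) = \frac{634 \cdot 4 \left(-1 - 5\right)}{27} = \frac{634 \cdot 4 \left(-6\right)}{27} = \frac{634}{27} \left(-24\right) = - \frac{5072}{9}$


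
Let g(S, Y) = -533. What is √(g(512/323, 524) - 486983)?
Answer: 2*I*√121879 ≈ 698.22*I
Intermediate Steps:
√(g(512/323, 524) - 486983) = √(-533 - 486983) = √(-487516) = 2*I*√121879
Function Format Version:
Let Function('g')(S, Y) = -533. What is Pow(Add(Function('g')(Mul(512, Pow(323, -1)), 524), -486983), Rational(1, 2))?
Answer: Mul(2, I, Pow(121879, Rational(1, 2))) ≈ Mul(698.22, I)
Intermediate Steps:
Pow(Add(Function('g')(Mul(512, Pow(323, -1)), 524), -486983), Rational(1, 2)) = Pow(Add(-533, -486983), Rational(1, 2)) = Pow(-487516, Rational(1, 2)) = Mul(2, I, Pow(121879, Rational(1, 2)))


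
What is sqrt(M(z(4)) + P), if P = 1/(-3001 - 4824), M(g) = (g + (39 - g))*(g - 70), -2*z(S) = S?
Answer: I*sqrt(6877424113)/1565 ≈ 52.991*I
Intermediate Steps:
z(S) = -S/2
M(g) = -2730 + 39*g (M(g) = 39*(-70 + g) = -2730 + 39*g)
P = -1/7825 (P = 1/(-7825) = -1/7825 ≈ -0.00012780)
sqrt(M(z(4)) + P) = sqrt((-2730 + 39*(-1/2*4)) - 1/7825) = sqrt((-2730 + 39*(-2)) - 1/7825) = sqrt((-2730 - 78) - 1/7825) = sqrt(-2808 - 1/7825) = sqrt(-21972601/7825) = I*sqrt(6877424113)/1565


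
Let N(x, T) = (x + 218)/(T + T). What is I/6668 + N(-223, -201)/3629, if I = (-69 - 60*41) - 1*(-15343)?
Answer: 2336729969/1215958143 ≈ 1.9217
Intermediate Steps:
N(x, T) = (218 + x)/(2*T) (N(x, T) = (218 + x)/((2*T)) = (218 + x)*(1/(2*T)) = (218 + x)/(2*T))
I = 12814 (I = (-69 - 2460) + 15343 = -2529 + 15343 = 12814)
I/6668 + N(-223, -201)/3629 = 12814/6668 + ((1/2)*(218 - 223)/(-201))/3629 = 12814*(1/6668) + ((1/2)*(-1/201)*(-5))*(1/3629) = 6407/3334 + (5/402)*(1/3629) = 6407/3334 + 5/1458858 = 2336729969/1215958143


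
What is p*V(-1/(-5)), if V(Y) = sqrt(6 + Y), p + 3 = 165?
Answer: 162*sqrt(155)/5 ≈ 403.38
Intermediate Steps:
p = 162 (p = -3 + 165 = 162)
p*V(-1/(-5)) = 162*sqrt(6 - 1/(-5)) = 162*sqrt(6 - 1*(-1/5)) = 162*sqrt(6 + 1/5) = 162*sqrt(31/5) = 162*(sqrt(155)/5) = 162*sqrt(155)/5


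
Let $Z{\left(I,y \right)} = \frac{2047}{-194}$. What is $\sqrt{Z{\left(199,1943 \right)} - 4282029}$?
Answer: $\frac{i \sqrt{161158840562}}{194} \approx 2069.3 i$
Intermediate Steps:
$Z{\left(I,y \right)} = - \frac{2047}{194}$ ($Z{\left(I,y \right)} = 2047 \left(- \frac{1}{194}\right) = - \frac{2047}{194}$)
$\sqrt{Z{\left(199,1943 \right)} - 4282029} = \sqrt{- \frac{2047}{194} - 4282029} = \sqrt{- \frac{830715673}{194}} = \frac{i \sqrt{161158840562}}{194}$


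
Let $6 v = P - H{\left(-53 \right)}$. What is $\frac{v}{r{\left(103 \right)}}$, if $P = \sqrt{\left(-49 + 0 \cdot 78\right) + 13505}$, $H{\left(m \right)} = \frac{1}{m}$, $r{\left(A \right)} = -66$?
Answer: $- \frac{559}{1908} \approx -0.29298$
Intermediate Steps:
$P = 116$ ($P = \sqrt{\left(-49 + 0\right) + 13505} = \sqrt{-49 + 13505} = \sqrt{13456} = 116$)
$v = \frac{6149}{318}$ ($v = \frac{116 - \frac{1}{-53}}{6} = \frac{116 - - \frac{1}{53}}{6} = \frac{116 + \frac{1}{53}}{6} = \frac{1}{6} \cdot \frac{6149}{53} = \frac{6149}{318} \approx 19.336$)
$\frac{v}{r{\left(103 \right)}} = \frac{6149}{318 \left(-66\right)} = \frac{6149}{318} \left(- \frac{1}{66}\right) = - \frac{559}{1908}$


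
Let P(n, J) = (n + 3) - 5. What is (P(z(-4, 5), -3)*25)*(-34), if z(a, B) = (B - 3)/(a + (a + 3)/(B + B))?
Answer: 86700/41 ≈ 2114.6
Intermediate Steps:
z(a, B) = (-3 + B)/(a + (3 + a)/(2*B)) (z(a, B) = (-3 + B)/(a + (3 + a)/((2*B))) = (-3 + B)/(a + (3 + a)*(1/(2*B))) = (-3 + B)/(a + (3 + a)/(2*B)))
P(n, J) = -2 + n (P(n, J) = (3 + n) - 5 = -2 + n)
(P(z(-4, 5), -3)*25)*(-34) = ((-2 + 2*5*(-3 + 5)/(3 - 4 + 2*5*(-4)))*25)*(-34) = ((-2 + 2*5*2/(3 - 4 - 40))*25)*(-34) = ((-2 + 2*5*2/(-41))*25)*(-34) = ((-2 + 2*5*(-1/41)*2)*25)*(-34) = ((-2 - 20/41)*25)*(-34) = -102/41*25*(-34) = -2550/41*(-34) = 86700/41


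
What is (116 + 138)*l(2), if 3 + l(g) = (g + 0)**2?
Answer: 254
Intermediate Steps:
l(g) = -3 + g**2 (l(g) = -3 + (g + 0)**2 = -3 + g**2)
(116 + 138)*l(2) = (116 + 138)*(-3 + 2**2) = 254*(-3 + 4) = 254*1 = 254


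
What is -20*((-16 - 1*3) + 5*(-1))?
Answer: 480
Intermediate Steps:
-20*((-16 - 1*3) + 5*(-1)) = -20*((-16 - 3) - 5) = -20*(-19 - 5) = -20*(-24) = 480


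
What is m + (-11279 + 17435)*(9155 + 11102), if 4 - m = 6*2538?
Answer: 124686868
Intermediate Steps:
m = -15224 (m = 4 - 6*2538 = 4 - 1*15228 = 4 - 15228 = -15224)
m + (-11279 + 17435)*(9155 + 11102) = -15224 + (-11279 + 17435)*(9155 + 11102) = -15224 + 6156*20257 = -15224 + 124702092 = 124686868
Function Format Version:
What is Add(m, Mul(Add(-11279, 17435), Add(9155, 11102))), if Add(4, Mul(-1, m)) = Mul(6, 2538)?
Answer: 124686868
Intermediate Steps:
m = -15224 (m = Add(4, Mul(-1, Mul(6, 2538))) = Add(4, Mul(-1, 15228)) = Add(4, -15228) = -15224)
Add(m, Mul(Add(-11279, 17435), Add(9155, 11102))) = Add(-15224, Mul(Add(-11279, 17435), Add(9155, 11102))) = Add(-15224, Mul(6156, 20257)) = Add(-15224, 124702092) = 124686868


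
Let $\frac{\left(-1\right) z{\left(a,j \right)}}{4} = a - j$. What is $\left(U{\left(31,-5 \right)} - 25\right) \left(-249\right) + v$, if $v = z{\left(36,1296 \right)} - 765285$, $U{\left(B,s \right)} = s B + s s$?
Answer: $-721650$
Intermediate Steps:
$U{\left(B,s \right)} = s^{2} + B s$ ($U{\left(B,s \right)} = B s + s^{2} = s^{2} + B s$)
$z{\left(a,j \right)} = - 4 a + 4 j$ ($z{\left(a,j \right)} = - 4 \left(a - j\right) = - 4 a + 4 j$)
$v = -760245$ ($v = \left(\left(-4\right) 36 + 4 \cdot 1296\right) - 765285 = \left(-144 + 5184\right) - 765285 = 5040 - 765285 = -760245$)
$\left(U{\left(31,-5 \right)} - 25\right) \left(-249\right) + v = \left(- 5 \left(31 - 5\right) - 25\right) \left(-249\right) - 760245 = \left(\left(-5\right) 26 - 25\right) \left(-249\right) - 760245 = \left(-130 - 25\right) \left(-249\right) - 760245 = \left(-155\right) \left(-249\right) - 760245 = 38595 - 760245 = -721650$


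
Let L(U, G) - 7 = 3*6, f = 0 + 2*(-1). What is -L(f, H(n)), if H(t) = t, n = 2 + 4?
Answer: -25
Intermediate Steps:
n = 6
f = -2 (f = 0 - 2 = -2)
L(U, G) = 25 (L(U, G) = 7 + 3*6 = 7 + 18 = 25)
-L(f, H(n)) = -1*25 = -25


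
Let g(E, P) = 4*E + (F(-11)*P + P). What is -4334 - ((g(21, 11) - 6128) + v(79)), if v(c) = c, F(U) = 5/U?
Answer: 1625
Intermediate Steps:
g(E, P) = 4*E + 6*P/11 (g(E, P) = 4*E + ((5/(-11))*P + P) = 4*E + ((5*(-1/11))*P + P) = 4*E + (-5*P/11 + P) = 4*E + 6*P/11)
-4334 - ((g(21, 11) - 6128) + v(79)) = -4334 - (((4*21 + (6/11)*11) - 6128) + 79) = -4334 - (((84 + 6) - 6128) + 79) = -4334 - ((90 - 6128) + 79) = -4334 - (-6038 + 79) = -4334 - 1*(-5959) = -4334 + 5959 = 1625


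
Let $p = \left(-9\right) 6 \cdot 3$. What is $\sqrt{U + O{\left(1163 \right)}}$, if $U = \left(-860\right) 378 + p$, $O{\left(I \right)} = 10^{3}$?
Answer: $i \sqrt{324242} \approx 569.42 i$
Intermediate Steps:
$O{\left(I \right)} = 1000$
$p = -162$ ($p = \left(-54\right) 3 = -162$)
$U = -325242$ ($U = \left(-860\right) 378 - 162 = -325080 - 162 = -325242$)
$\sqrt{U + O{\left(1163 \right)}} = \sqrt{-325242 + 1000} = \sqrt{-324242} = i \sqrt{324242}$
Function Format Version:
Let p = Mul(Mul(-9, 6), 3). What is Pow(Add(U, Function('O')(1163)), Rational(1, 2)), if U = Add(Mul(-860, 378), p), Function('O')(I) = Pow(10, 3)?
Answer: Mul(I, Pow(324242, Rational(1, 2))) ≈ Mul(569.42, I)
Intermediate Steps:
Function('O')(I) = 1000
p = -162 (p = Mul(-54, 3) = -162)
U = -325242 (U = Add(Mul(-860, 378), -162) = Add(-325080, -162) = -325242)
Pow(Add(U, Function('O')(1163)), Rational(1, 2)) = Pow(Add(-325242, 1000), Rational(1, 2)) = Pow(-324242, Rational(1, 2)) = Mul(I, Pow(324242, Rational(1, 2)))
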